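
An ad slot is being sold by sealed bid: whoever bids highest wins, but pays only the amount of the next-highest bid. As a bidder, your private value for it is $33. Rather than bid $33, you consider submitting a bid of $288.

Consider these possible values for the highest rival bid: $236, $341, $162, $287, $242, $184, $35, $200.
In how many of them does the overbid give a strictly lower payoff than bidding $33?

The deviation hurts exactly when the highest competing bid lies strictly between $33 and $288 — overbidding then wins at a price above your value.
$236: inside the interval → strictly worse (loss $203).
$341: above both → same outcome either way.
$162: inside the interval → strictly worse (loss $129).
$287: inside the interval → strictly worse (loss $254).
$242: inside the interval → strictly worse (loss $209).
$184: inside the interval → strictly worse (loss $151).
$35: inside the interval → strictly worse (loss $2).
$200: inside the interval → strictly worse (loss $167).
Count: 7.

7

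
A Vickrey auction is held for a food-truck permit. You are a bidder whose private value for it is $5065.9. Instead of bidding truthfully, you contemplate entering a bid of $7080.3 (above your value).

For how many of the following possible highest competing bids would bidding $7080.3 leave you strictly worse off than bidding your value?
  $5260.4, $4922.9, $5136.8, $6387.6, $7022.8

4

The deviation hurts exactly when the highest competing bid lies strictly between $5065.9 and $7080.3 — overbidding then wins at a price above your value.
$5260.4: inside the interval → strictly worse (loss $194.5).
$4922.9: below both → same outcome either way.
$5136.8: inside the interval → strictly worse (loss $70.9).
$6387.6: inside the interval → strictly worse (loss $1321.7).
$7022.8: inside the interval → strictly worse (loss $1956.9).
Count: 4.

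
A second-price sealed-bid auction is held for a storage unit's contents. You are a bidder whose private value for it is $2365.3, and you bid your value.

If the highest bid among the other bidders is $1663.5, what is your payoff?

Your bid $2365.3 exceeds the highest competing bid $1663.5, so you win.
In a second-price auction the winner pays the second-highest bid, $1663.5.
Payoff = value − price = $2365.3 − $1663.5 = $701.8.

$701.8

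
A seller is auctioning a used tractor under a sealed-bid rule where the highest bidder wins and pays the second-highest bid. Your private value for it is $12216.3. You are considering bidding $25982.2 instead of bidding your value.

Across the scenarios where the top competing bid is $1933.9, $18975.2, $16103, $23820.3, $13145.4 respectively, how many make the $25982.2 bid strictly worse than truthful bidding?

4

The deviation hurts exactly when the highest competing bid lies strictly between $12216.3 and $25982.2 — overbidding then wins at a price above your value.
$1933.9: below both → same outcome either way.
$18975.2: inside the interval → strictly worse (loss $6758.9).
$16103: inside the interval → strictly worse (loss $3886.7).
$23820.3: inside the interval → strictly worse (loss $11604).
$13145.4: inside the interval → strictly worse (loss $929.1).
Count: 4.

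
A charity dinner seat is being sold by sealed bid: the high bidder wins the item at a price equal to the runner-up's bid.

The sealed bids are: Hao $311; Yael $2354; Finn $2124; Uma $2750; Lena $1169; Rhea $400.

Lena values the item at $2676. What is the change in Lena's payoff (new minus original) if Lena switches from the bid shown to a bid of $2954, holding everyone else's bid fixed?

−$74

The highest bid among the other bidders is $2750; Lena's bid doesn't change that.
Original bid $1169: Lena is not highest (top rival bid is $2750); payoff $0.
Alternative bid $2954: Lena is highest, pays the top rival bid $2750; payoff $2676 − $2750 = −$74.
Change in payoff = −$74 − ($0) = −$74.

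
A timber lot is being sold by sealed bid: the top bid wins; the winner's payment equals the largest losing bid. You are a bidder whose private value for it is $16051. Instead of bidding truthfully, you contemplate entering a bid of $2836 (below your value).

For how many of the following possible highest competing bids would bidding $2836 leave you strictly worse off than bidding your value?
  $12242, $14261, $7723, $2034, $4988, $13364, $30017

The deviation hurts exactly when the highest competing bid lies strictly between $2836 and $16051 — underbidding then forfeits a profitable win.
$12242: inside the interval → strictly worse (loss $3809).
$14261: inside the interval → strictly worse (loss $1790).
$7723: inside the interval → strictly worse (loss $8328).
$2034: below both → same outcome either way.
$4988: inside the interval → strictly worse (loss $11063).
$13364: inside the interval → strictly worse (loss $2687).
$30017: above both → same outcome either way.
Count: 5.

5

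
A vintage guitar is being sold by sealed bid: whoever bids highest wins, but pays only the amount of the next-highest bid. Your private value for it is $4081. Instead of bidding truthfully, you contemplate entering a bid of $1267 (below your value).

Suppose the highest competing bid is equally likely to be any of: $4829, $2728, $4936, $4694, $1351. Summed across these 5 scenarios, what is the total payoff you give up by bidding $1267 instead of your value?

The deviation costs you only when the competing bid falls strictly between $1267 and $4081; elsewhere both bids give the same outcome.
$4829: outcomes coincide → loss $0.
$2728: truthful payoff $1353, deviation payoff $0 → loss $1353.
$4936: outcomes coincide → loss $0.
$4694: outcomes coincide → loss $0.
$1351: truthful payoff $2730, deviation payoff $0 → loss $2730.
Total loss = $1353 + $2730 = $4083.
Truthful bidding weakly dominates here: raising your bid can only win items priced above your value, and lowering it can only forfeit items priced below.

$4083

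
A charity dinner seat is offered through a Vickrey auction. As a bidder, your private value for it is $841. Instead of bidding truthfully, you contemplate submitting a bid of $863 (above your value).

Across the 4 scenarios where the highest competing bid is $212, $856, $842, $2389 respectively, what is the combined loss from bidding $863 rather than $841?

The deviation costs you only when the competing bid falls strictly between $841 and $863; elsewhere both bids give the same outcome.
$212: outcomes coincide → loss $0.
$856: truthful payoff $0, deviation payoff −$15 → loss $15.
$842: truthful payoff $0, deviation payoff −$1 → loss $1.
$2389: outcomes coincide → loss $0.
Total loss = $15 + $1 = $16.

$16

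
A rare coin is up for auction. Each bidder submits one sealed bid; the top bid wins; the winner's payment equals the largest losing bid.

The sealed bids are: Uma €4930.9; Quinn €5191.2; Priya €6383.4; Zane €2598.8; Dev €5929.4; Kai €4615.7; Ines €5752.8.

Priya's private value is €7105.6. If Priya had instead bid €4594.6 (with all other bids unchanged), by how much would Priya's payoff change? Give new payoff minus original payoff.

The highest bid among the other bidders is €5929.4; Priya's bid doesn't change that.
Original bid €6383.4: Priya is highest, pays the top rival bid €5929.4; payoff €7105.6 − €5929.4 = €1176.2.
Alternative bid €4594.6: Priya is not highest (top rival bid is €5929.4); payoff €0.
Change in payoff = €0 − (€1176.2) = −€1176.2.

−€1176.2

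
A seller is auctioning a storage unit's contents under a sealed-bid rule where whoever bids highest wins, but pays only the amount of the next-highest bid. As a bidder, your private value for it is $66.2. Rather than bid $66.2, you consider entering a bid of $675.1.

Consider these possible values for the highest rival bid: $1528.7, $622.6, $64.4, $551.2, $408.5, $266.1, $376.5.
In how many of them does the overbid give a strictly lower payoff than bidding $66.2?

5

The deviation hurts exactly when the highest competing bid lies strictly between $66.2 and $675.1 — overbidding then wins at a price above your value.
$1528.7: above both → same outcome either way.
$622.6: inside the interval → strictly worse (loss $556.4).
$64.4: below both → same outcome either way.
$551.2: inside the interval → strictly worse (loss $485).
$408.5: inside the interval → strictly worse (loss $342.3).
$266.1: inside the interval → strictly worse (loss $199.9).
$376.5: inside the interval → strictly worse (loss $310.3).
Count: 5.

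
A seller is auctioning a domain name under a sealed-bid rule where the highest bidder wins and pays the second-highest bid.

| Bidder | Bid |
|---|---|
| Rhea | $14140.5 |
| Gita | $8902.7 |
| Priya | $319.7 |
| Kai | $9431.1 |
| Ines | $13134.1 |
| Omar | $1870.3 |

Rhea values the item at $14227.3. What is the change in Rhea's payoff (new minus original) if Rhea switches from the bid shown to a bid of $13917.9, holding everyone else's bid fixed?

$0

The highest bid among the other bidders is $13134.1; Rhea's bid doesn't change that.
Original bid $14140.5: Rhea is highest, pays the top rival bid $13134.1; payoff $14227.3 − $13134.1 = $1093.2.
Alternative bid $13917.9: Rhea is highest, pays the top rival bid $13134.1; payoff $14227.3 − $13134.1 = $1093.2.
Change in payoff = $1093.2 − ($1093.2) = $0.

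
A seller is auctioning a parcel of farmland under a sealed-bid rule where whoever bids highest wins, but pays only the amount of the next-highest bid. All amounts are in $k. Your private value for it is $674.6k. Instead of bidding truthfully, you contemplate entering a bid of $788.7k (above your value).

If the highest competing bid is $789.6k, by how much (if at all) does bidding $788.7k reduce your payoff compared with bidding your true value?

Bidding your value $674.6k: you lose (since $674.6k < $789.6k). Payoff $0k.
Bidding $788.7k: you lose. Payoff $0k.
Difference = $0k − $0k = $0k; both bids lead to the same outcome because the competing bid is above both your value and your alternative bid.
Truthful bidding weakly dominates here: raising your bid can only win items priced above your value, and lowering it can only forfeit items priced below.

$0k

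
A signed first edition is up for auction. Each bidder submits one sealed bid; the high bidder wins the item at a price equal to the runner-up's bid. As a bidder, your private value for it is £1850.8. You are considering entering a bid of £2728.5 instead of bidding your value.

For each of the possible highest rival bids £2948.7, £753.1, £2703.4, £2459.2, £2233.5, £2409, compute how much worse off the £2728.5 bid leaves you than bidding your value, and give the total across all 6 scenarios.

The deviation costs you only when the competing bid falls strictly between £1850.8 and £2728.5; elsewhere both bids give the same outcome.
£2948.7: outcomes coincide → loss £0.
£753.1: outcomes coincide → loss £0.
£2703.4: truthful payoff £0, deviation payoff −£852.6 → loss £852.6.
£2459.2: truthful payoff £0, deviation payoff −£608.4 → loss £608.4.
£2233.5: truthful payoff £0, deviation payoff −£382.7 → loss £382.7.
£2409: truthful payoff £0, deviation payoff −£558.2 → loss £558.2.
Total loss = £852.6 + £608.4 + £382.7 + £558.2 = £2401.9.
Truthful bidding weakly dominates here: raising your bid can only win items priced above your value, and lowering it can only forfeit items priced below.

£2401.9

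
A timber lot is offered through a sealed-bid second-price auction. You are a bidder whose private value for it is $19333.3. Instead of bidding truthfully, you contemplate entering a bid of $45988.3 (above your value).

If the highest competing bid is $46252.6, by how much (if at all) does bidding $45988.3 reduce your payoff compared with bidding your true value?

Bidding your value $19333.3: you lose (since $19333.3 < $46252.6). Payoff $0.
Bidding $45988.3: you lose. Payoff $0.
Difference = $0 − $0 = $0; both bids lead to the same outcome because the competing bid is above both your value and your alternative bid.

$0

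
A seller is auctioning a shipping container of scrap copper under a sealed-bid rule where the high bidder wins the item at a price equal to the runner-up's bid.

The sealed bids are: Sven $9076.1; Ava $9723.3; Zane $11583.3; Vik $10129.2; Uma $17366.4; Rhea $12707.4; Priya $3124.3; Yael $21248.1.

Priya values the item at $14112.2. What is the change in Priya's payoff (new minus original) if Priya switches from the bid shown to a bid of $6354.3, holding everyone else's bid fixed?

The highest bid among the other bidders is $21248.1; Priya's bid doesn't change that.
Original bid $3124.3: Priya is not highest (top rival bid is $21248.1); payoff $0.
Alternative bid $6354.3: Priya is not highest (top rival bid is $21248.1); payoff $0.
Change in payoff = $0 − ($0) = $0.

$0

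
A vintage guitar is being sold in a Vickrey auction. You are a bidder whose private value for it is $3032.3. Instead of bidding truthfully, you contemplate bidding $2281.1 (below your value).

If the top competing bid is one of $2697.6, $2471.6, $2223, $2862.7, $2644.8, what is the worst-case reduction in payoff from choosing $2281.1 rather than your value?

$560.7

$2697.6: truthful gives $334.7, deviation gives $0 → loss $334.7.
$2471.6: truthful gives $560.7, deviation gives $0 → loss $560.7.
$2223: same outcome either way → loss $0.
$2862.7: truthful gives $169.6, deviation gives $0 → loss $169.6.
$2644.8: truthful gives $387.5, deviation gives $0 → loss $387.5.
Maximum loss: $560.7.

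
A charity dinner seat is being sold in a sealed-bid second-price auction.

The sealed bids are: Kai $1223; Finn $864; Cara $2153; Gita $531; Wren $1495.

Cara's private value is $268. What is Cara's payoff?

−$1227

Highest bid: Cara at $2153, so Cara wins.
Second-highest bid: Wren at $1495 — that is the price the winner pays.
Cara's payoff = value − price = $268 − $1495 = −$1227.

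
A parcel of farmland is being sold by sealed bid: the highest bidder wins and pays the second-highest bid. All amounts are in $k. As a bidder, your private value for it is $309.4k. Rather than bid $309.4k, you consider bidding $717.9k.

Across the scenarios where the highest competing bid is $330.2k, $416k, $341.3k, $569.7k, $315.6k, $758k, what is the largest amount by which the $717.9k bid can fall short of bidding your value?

$330.2k: truthful gives $0k, deviation gives −$20.8k → loss $20.8k.
$416k: truthful gives $0k, deviation gives −$106.6k → loss $106.6k.
$341.3k: truthful gives $0k, deviation gives −$31.9k → loss $31.9k.
$569.7k: truthful gives $0k, deviation gives −$260.3k → loss $260.3k.
$315.6k: truthful gives $0k, deviation gives −$6.2k → loss $6.2k.
$758k: same outcome either way → loss $0k.
Maximum loss: $260.3k.

$260.3k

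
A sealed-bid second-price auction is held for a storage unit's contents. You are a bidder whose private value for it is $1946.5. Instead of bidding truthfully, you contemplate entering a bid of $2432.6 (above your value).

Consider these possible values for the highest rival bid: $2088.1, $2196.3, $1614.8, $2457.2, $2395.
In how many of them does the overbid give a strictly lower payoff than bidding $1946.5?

The deviation hurts exactly when the highest competing bid lies strictly between $1946.5 and $2432.6 — overbidding then wins at a price above your value.
$2088.1: inside the interval → strictly worse (loss $141.6).
$2196.3: inside the interval → strictly worse (loss $249.8).
$1614.8: below both → same outcome either way.
$2457.2: above both → same outcome either way.
$2395: inside the interval → strictly worse (loss $448.5).
Count: 3.

3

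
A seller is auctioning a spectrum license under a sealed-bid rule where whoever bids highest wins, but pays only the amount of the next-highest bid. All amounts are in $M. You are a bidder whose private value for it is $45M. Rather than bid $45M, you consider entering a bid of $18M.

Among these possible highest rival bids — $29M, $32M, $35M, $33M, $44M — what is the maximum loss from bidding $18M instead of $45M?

$29M: truthful gives $16M, deviation gives $0M → loss $16M.
$32M: truthful gives $13M, deviation gives $0M → loss $13M.
$35M: truthful gives $10M, deviation gives $0M → loss $10M.
$33M: truthful gives $12M, deviation gives $0M → loss $12M.
$44M: truthful gives $1M, deviation gives $0M → loss $1M.
Maximum loss: $16M.

$16M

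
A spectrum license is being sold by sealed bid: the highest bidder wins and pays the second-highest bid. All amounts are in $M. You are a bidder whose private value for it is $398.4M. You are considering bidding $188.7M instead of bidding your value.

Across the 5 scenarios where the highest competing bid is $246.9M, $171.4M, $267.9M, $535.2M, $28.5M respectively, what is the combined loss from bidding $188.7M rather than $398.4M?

$282M

The deviation costs you only when the competing bid falls strictly between $188.7M and $398.4M; elsewhere both bids give the same outcome.
$246.9M: truthful payoff $151.5M, deviation payoff $0M → loss $151.5M.
$171.4M: outcomes coincide → loss $0M.
$267.9M: truthful payoff $130.5M, deviation payoff $0M → loss $130.5M.
$535.2M: outcomes coincide → loss $0M.
$28.5M: outcomes coincide → loss $0M.
Total loss = $151.5M + $130.5M = $282M.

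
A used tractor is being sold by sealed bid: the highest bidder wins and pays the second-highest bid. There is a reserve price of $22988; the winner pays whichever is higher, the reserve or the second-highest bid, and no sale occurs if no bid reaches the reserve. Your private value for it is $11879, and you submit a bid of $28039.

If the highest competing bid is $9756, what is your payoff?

−$11109

Your bid $28039 is the highest and exceeds the reserve.
Price = max(second-highest bid, reserve) = max($9756, $22988) = $22988.
Payoff = $11879 − $22988 = −$11109.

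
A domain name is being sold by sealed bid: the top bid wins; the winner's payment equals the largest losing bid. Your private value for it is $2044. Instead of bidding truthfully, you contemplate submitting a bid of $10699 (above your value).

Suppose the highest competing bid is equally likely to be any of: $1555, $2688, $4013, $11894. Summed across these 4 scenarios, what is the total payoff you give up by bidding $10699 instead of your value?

$2613

The deviation costs you only when the competing bid falls strictly between $2044 and $10699; elsewhere both bids give the same outcome.
$1555: outcomes coincide → loss $0.
$2688: truthful payoff $0, deviation payoff −$644 → loss $644.
$4013: truthful payoff $0, deviation payoff −$1969 → loss $1969.
$11894: outcomes coincide → loss $0.
Total loss = $644 + $1969 = $2613.
Because the price is fixed by the runner-up's bid, deviating from your value can only change a good outcome into a bad one — never the reverse.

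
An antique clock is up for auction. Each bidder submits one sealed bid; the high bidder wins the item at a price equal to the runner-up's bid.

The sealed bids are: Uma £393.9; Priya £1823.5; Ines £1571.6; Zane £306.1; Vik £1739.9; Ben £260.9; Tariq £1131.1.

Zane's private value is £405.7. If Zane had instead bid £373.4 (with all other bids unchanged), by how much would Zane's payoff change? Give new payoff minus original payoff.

£0

The highest bid among the other bidders is £1823.5; Zane's bid doesn't change that.
Original bid £306.1: Zane is not highest (top rival bid is £1823.5); payoff £0.
Alternative bid £373.4: Zane is not highest (top rival bid is £1823.5); payoff £0.
Change in payoff = £0 − (£0) = £0.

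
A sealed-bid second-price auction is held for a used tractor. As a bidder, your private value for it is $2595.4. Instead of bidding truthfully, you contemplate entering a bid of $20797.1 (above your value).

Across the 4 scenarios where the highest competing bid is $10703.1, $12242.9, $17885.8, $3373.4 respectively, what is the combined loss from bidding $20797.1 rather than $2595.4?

The deviation costs you only when the competing bid falls strictly between $2595.4 and $20797.1; elsewhere both bids give the same outcome.
$10703.1: truthful payoff $0, deviation payoff −$8107.7 → loss $8107.7.
$12242.9: truthful payoff $0, deviation payoff −$9647.5 → loss $9647.5.
$17885.8: truthful payoff $0, deviation payoff −$15290.4 → loss $15290.4.
$3373.4: truthful payoff $0, deviation payoff −$778 → loss $778.
Total loss = $8107.7 + $9647.5 + $15290.4 + $778 = $33823.6.

$33823.6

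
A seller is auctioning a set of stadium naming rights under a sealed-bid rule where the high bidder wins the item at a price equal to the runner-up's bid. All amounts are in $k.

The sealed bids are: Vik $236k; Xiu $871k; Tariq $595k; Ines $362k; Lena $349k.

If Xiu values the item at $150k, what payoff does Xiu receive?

−$445k

Highest bid: Xiu at $871k, so Xiu wins.
Second-highest bid: Tariq at $595k — that is the price the winner pays.
Xiu's payoff = value − price = $150k − $595k = −$445k.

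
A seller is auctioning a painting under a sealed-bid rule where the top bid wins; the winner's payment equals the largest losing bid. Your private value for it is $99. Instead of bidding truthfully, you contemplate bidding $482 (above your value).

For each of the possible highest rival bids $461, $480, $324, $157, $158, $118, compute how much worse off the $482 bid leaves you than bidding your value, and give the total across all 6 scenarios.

$1104

The deviation costs you only when the competing bid falls strictly between $99 and $482; elsewhere both bids give the same outcome.
$461: truthful payoff $0, deviation payoff −$362 → loss $362.
$480: truthful payoff $0, deviation payoff −$381 → loss $381.
$324: truthful payoff $0, deviation payoff −$225 → loss $225.
$157: truthful payoff $0, deviation payoff −$58 → loss $58.
$158: truthful payoff $0, deviation payoff −$59 → loss $59.
$118: truthful payoff $0, deviation payoff −$19 → loss $19.
Total loss = $362 + $381 + $225 + $58 + $59 + $19 = $1104.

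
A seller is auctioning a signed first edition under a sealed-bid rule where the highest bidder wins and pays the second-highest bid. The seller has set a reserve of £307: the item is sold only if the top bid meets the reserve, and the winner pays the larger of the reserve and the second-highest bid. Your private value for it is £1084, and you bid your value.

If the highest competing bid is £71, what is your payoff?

£777

Your bid £1084 is the highest and exceeds the reserve.
Price = max(second-highest bid, reserve) = max(£71, £307) = £307.
Payoff = £1084 − £307 = £777.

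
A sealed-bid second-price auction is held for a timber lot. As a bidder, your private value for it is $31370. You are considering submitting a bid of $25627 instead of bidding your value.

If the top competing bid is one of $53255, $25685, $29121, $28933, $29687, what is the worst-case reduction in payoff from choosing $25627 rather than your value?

$53255: same outcome either way → loss $0.
$25685: truthful gives $5685, deviation gives $0 → loss $5685.
$29121: truthful gives $2249, deviation gives $0 → loss $2249.
$28933: truthful gives $2437, deviation gives $0 → loss $2437.
$29687: truthful gives $1683, deviation gives $0 → loss $1683.
Maximum loss: $5685.

$5685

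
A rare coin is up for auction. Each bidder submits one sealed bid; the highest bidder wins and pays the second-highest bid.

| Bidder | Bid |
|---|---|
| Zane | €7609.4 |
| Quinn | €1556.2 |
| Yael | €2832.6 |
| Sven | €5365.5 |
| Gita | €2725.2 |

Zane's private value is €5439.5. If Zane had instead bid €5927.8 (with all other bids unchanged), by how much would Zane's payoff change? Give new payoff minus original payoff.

€0

The highest bid among the other bidders is €5365.5; Zane's bid doesn't change that.
Original bid €7609.4: Zane is highest, pays the top rival bid €5365.5; payoff €5439.5 − €5365.5 = €74.
Alternative bid €5927.8: Zane is highest, pays the top rival bid €5365.5; payoff €5439.5 − €5365.5 = €74.
Change in payoff = €74 − (€74) = €0.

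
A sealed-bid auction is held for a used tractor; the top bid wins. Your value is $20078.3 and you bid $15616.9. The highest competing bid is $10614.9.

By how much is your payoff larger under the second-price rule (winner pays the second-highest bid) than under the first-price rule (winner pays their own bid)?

You have the highest bid, so you win under either rule.
Second-price: pay $10614.9 → payoff $9463.4.
First-price: pay your own bid $15616.9 → payoff $4461.4.
Difference = $9463.4 − ($4461.4) = $5002.

$5002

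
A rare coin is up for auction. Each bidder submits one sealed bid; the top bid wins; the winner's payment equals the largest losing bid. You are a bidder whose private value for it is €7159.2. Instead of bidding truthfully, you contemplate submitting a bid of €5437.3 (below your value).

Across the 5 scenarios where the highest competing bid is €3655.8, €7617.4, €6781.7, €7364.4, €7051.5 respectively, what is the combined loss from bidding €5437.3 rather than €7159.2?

The deviation costs you only when the competing bid falls strictly between €5437.3 and €7159.2; elsewhere both bids give the same outcome.
€3655.8: outcomes coincide → loss €0.
€7617.4: outcomes coincide → loss €0.
€6781.7: truthful payoff €377.5, deviation payoff €0 → loss €377.5.
€7364.4: outcomes coincide → loss €0.
€7051.5: truthful payoff €107.7, deviation payoff €0 → loss €107.7.
Total loss = €377.5 + €107.7 = €485.2.

€485.2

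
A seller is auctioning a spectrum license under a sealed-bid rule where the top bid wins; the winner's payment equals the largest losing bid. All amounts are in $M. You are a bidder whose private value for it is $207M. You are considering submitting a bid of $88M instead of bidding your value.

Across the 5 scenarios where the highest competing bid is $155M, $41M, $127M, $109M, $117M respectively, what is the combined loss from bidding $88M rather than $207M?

The deviation costs you only when the competing bid falls strictly between $88M and $207M; elsewhere both bids give the same outcome.
$155M: truthful payoff $52M, deviation payoff $0M → loss $52M.
$41M: outcomes coincide → loss $0M.
$127M: truthful payoff $80M, deviation payoff $0M → loss $80M.
$109M: truthful payoff $98M, deviation payoff $0M → loss $98M.
$117M: truthful payoff $90M, deviation payoff $0M → loss $90M.
Total loss = $52M + $80M + $98M + $90M = $320M.

$320M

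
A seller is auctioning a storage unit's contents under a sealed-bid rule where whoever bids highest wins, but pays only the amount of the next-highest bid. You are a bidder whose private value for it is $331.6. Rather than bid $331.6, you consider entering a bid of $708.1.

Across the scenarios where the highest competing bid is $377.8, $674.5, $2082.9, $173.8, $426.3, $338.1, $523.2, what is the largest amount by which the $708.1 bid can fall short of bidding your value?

$377.8: truthful gives $0, deviation gives −$46.2 → loss $46.2.
$674.5: truthful gives $0, deviation gives −$342.9 → loss $342.9.
$2082.9: same outcome either way → loss $0.
$173.8: same outcome either way → loss $0.
$426.3: truthful gives $0, deviation gives −$94.7 → loss $94.7.
$338.1: truthful gives $0, deviation gives −$6.5 → loss $6.5.
$523.2: truthful gives $0, deviation gives −$191.6 → loss $191.6.
Maximum loss: $342.9.

$342.9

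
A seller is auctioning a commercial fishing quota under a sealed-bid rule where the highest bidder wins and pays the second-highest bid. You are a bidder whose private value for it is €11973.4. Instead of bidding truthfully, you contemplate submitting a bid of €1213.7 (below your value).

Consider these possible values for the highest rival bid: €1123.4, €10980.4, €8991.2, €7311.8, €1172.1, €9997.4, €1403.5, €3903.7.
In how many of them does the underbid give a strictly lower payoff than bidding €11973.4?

6

The deviation hurts exactly when the highest competing bid lies strictly between €1213.7 and €11973.4 — underbidding then forfeits a profitable win.
€1123.4: below both → same outcome either way.
€10980.4: inside the interval → strictly worse (loss €993).
€8991.2: inside the interval → strictly worse (loss €2982.2).
€7311.8: inside the interval → strictly worse (loss €4661.6).
€1172.1: below both → same outcome either way.
€9997.4: inside the interval → strictly worse (loss €1976).
€1403.5: inside the interval → strictly worse (loss €10569.9).
€3903.7: inside the interval → strictly worse (loss €8069.7).
Count: 6.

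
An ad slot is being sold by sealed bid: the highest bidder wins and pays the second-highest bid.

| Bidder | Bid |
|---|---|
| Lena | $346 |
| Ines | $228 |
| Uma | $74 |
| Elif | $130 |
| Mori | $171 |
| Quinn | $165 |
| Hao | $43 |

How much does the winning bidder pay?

Highest bid: Lena at $346, so Lena wins.
Second-highest bid: Ines at $228 — that is the price the winner pays.

$228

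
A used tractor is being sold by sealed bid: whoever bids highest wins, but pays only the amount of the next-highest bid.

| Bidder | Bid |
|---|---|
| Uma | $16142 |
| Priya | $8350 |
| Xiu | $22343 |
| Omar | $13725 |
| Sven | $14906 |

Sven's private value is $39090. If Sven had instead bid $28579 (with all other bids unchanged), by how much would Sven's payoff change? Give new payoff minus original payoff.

The highest bid among the other bidders is $22343; Sven's bid doesn't change that.
Original bid $14906: Sven is not highest (top rival bid is $22343); payoff $0.
Alternative bid $28579: Sven is highest, pays the top rival bid $22343; payoff $39090 − $22343 = $16747.
Change in payoff = $16747 − ($0) = $16747.

$16747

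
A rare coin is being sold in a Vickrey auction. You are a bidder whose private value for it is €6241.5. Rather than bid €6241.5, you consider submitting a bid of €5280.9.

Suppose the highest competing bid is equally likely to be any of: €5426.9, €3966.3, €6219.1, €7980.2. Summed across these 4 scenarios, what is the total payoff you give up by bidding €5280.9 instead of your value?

€837

The deviation costs you only when the competing bid falls strictly between €5280.9 and €6241.5; elsewhere both bids give the same outcome.
€5426.9: truthful payoff €814.6, deviation payoff €0 → loss €814.6.
€3966.3: outcomes coincide → loss €0.
€6219.1: truthful payoff €22.4, deviation payoff €0 → loss €22.4.
€7980.2: outcomes coincide → loss €0.
Total loss = €814.6 + €22.4 = €837.
Truthful bidding weakly dominates here: raising your bid can only win items priced above your value, and lowering it can only forfeit items priced below.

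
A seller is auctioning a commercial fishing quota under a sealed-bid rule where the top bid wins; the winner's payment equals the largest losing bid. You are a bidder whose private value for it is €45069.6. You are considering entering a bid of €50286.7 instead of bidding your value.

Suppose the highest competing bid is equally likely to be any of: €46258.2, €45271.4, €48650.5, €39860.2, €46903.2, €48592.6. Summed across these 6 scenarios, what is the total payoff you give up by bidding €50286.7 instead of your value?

The deviation costs you only when the competing bid falls strictly between €45069.6 and €50286.7; elsewhere both bids give the same outcome.
€46258.2: truthful payoff €0, deviation payoff −€1188.6 → loss €1188.6.
€45271.4: truthful payoff €0, deviation payoff −€201.8 → loss €201.8.
€48650.5: truthful payoff €0, deviation payoff −€3580.9 → loss €3580.9.
€39860.2: outcomes coincide → loss €0.
€46903.2: truthful payoff €0, deviation payoff −€1833.6 → loss €1833.6.
€48592.6: truthful payoff €0, deviation payoff −€3523 → loss €3523.
Total loss = €1188.6 + €201.8 + €3580.9 + €1833.6 + €3523 = €10327.9.
In a second-price auction your bid sets only whether you win, not what you pay, so bidding your true value is weakly dominant.

€10327.9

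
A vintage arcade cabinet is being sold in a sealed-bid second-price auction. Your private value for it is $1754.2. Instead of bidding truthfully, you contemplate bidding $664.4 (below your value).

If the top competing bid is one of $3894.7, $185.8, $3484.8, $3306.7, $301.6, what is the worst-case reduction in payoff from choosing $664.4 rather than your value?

$3894.7: same outcome either way → loss $0.
$185.8: same outcome either way → loss $0.
$3484.8: same outcome either way → loss $0.
$3306.7: same outcome either way → loss $0.
$301.6: same outcome either way → loss $0.
Maximum loss: $0.

$0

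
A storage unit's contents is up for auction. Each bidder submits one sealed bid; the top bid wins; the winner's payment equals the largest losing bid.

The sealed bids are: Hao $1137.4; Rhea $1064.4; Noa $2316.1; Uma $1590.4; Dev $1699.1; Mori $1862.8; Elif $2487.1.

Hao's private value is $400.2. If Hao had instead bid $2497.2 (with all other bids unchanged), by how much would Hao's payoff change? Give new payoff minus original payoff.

The highest bid among the other bidders is $2487.1; Hao's bid doesn't change that.
Original bid $1137.4: Hao is not highest (top rival bid is $2487.1); payoff $0.
Alternative bid $2497.2: Hao is highest, pays the top rival bid $2487.1; payoff $400.2 − $2487.1 = −$2086.9.
Change in payoff = −$2086.9 − ($0) = −$2086.9.

−$2086.9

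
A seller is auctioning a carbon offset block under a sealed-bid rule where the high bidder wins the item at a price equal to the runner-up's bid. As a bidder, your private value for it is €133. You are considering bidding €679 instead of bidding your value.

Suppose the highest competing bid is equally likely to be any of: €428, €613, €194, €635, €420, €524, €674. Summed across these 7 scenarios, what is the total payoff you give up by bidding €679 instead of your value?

The deviation costs you only when the competing bid falls strictly between €133 and €679; elsewhere both bids give the same outcome.
€428: truthful payoff €0, deviation payoff −€295 → loss €295.
€613: truthful payoff €0, deviation payoff −€480 → loss €480.
€194: truthful payoff €0, deviation payoff −€61 → loss €61.
€635: truthful payoff €0, deviation payoff −€502 → loss €502.
€420: truthful payoff €0, deviation payoff −€287 → loss €287.
€524: truthful payoff €0, deviation payoff −€391 → loss €391.
€674: truthful payoff €0, deviation payoff −€541 → loss €541.
Total loss = €295 + €480 + €61 + €502 + €287 + €391 + €541 = €2557.

€2557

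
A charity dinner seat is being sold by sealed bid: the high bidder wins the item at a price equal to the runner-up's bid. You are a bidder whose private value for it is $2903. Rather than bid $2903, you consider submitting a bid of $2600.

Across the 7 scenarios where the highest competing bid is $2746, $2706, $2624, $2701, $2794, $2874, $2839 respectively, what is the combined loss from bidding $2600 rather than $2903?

The deviation costs you only when the competing bid falls strictly between $2600 and $2903; elsewhere both bids give the same outcome.
$2746: truthful payoff $157, deviation payoff $0 → loss $157.
$2706: truthful payoff $197, deviation payoff $0 → loss $197.
$2624: truthful payoff $279, deviation payoff $0 → loss $279.
$2701: truthful payoff $202, deviation payoff $0 → loss $202.
$2794: truthful payoff $109, deviation payoff $0 → loss $109.
$2874: truthful payoff $29, deviation payoff $0 → loss $29.
$2839: truthful payoff $64, deviation payoff $0 → loss $64.
Total loss = $157 + $197 + $279 + $202 + $109 + $29 + $64 = $1037.

$1037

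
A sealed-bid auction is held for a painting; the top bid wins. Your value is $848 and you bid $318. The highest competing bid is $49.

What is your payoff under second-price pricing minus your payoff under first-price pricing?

$269

You have the highest bid, so you win under either rule.
Second-price: pay $49 → payoff $799.
First-price: pay your own bid $318 → payoff $530.
Difference = $799 − ($530) = $269.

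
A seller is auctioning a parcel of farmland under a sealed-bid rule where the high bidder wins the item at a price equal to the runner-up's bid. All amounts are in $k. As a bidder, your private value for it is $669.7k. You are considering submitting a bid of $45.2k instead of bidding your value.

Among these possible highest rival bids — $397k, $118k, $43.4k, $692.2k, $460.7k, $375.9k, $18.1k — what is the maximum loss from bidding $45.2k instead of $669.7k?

$397k: truthful gives $272.7k, deviation gives $0k → loss $272.7k.
$118k: truthful gives $551.7k, deviation gives $0k → loss $551.7k.
$43.4k: same outcome either way → loss $0k.
$692.2k: same outcome either way → loss $0k.
$460.7k: truthful gives $209k, deviation gives $0k → loss $209k.
$375.9k: truthful gives $293.8k, deviation gives $0k → loss $293.8k.
$18.1k: same outcome either way → loss $0k.
Maximum loss: $551.7k.

$551.7k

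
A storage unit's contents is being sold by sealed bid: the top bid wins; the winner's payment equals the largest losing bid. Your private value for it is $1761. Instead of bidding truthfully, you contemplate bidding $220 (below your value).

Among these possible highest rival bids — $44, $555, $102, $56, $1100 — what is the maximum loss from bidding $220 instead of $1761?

$44: same outcome either way → loss $0.
$555: truthful gives $1206, deviation gives $0 → loss $1206.
$102: same outcome either way → loss $0.
$56: same outcome either way → loss $0.
$1100: truthful gives $661, deviation gives $0 → loss $661.
Maximum loss: $1206.

$1206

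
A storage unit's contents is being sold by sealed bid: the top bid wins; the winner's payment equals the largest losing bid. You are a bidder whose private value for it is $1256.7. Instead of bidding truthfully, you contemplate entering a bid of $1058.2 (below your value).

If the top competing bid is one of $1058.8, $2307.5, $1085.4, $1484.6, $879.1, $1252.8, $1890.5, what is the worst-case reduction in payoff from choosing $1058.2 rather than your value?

$1058.8: truthful gives $197.9, deviation gives $0 → loss $197.9.
$2307.5: same outcome either way → loss $0.
$1085.4: truthful gives $171.3, deviation gives $0 → loss $171.3.
$1484.6: same outcome either way → loss $0.
$879.1: same outcome either way → loss $0.
$1252.8: truthful gives $3.9, deviation gives $0 → loss $3.9.
$1890.5: same outcome either way → loss $0.
Maximum loss: $197.9.

$197.9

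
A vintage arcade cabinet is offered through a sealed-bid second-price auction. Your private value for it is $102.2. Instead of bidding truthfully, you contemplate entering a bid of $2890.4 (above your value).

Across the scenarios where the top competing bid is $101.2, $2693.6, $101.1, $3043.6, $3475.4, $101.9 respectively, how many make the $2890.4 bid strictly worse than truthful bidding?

The deviation hurts exactly when the highest competing bid lies strictly between $102.2 and $2890.4 — overbidding then wins at a price above your value.
$101.2: below both → same outcome either way.
$2693.6: inside the interval → strictly worse (loss $2591.4).
$101.1: below both → same outcome either way.
$3043.6: above both → same outcome either way.
$3475.4: above both → same outcome either way.
$101.9: below both → same outcome either way.
Count: 1.

1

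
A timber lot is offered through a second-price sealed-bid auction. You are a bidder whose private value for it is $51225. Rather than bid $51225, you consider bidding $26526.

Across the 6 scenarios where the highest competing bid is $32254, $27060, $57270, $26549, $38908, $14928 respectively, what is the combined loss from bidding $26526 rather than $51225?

$80129

The deviation costs you only when the competing bid falls strictly between $26526 and $51225; elsewhere both bids give the same outcome.
$32254: truthful payoff $18971, deviation payoff $0 → loss $18971.
$27060: truthful payoff $24165, deviation payoff $0 → loss $24165.
$57270: outcomes coincide → loss $0.
$26549: truthful payoff $24676, deviation payoff $0 → loss $24676.
$38908: truthful payoff $12317, deviation payoff $0 → loss $12317.
$14928: outcomes coincide → loss $0.
Total loss = $18971 + $24165 + $24676 + $12317 = $80129.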